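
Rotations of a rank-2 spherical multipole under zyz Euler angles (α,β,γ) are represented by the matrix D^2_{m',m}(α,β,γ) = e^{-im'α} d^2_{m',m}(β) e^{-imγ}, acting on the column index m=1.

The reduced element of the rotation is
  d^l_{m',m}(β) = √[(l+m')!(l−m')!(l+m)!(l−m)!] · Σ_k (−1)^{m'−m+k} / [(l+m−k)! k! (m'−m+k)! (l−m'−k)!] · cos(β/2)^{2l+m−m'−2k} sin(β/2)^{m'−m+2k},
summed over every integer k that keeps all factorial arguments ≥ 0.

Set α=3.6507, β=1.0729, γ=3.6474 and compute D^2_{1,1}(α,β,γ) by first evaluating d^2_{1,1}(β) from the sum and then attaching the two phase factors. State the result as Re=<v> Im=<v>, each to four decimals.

Split into d^2_{1,1}(β=1.0729) × two z-phases.
c=cos(1.072900/2)=0.859528, s=sin(1.072900/2)=0.511088; N=√[6·1·6·1]=6.000000
k: max(0,(1)−(1))=0 … min(2+(1),2−(1))=1
  k=0: (−1)^0·6.0000/(6)·0.8595^4·0.5111^0 = +0.545809
  k=1: (−1)^1·6.0000/(2)·0.8595^2·0.5111^2 = -0.578939
d^2_{1,1}(1.0729) = +0.545809 -0.578939 = -0.033130
D = (-0.873180+0.487398i)·(-0.033130)·(-0.874784+0.484514i) = -0.017482+0.028142i

Re=-0.0175 Im=0.0281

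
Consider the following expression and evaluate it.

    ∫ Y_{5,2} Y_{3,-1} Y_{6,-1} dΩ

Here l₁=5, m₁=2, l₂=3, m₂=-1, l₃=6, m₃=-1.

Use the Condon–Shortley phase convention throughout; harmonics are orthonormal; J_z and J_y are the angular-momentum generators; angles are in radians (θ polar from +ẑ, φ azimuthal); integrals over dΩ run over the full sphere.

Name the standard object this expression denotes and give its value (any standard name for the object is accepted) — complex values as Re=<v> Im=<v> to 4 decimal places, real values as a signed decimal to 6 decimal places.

This is a Gaunt coefficient — the integral of a triple product of spherical harmonics over the sphere.
m-sum 0 ✓  L=14 even ✓  2≤6≤8 ✓
Π(2lᵢ+1) = 11×7×13 = 1001
triangle coeff Δ(5,3,6) = 1/675675
Σ_t [0,2]: t=0:+1/8640 t=1:−1/2304 t=2:+1/8640 = -7/34560
(3j)²=7/429 [(5 3 6; 0 0 0)], sign=-1
Σ_t [0,2]: t=0:+1/5760 t=1:−1/8640 t=2:+1/241920 = 1/16128
(3j)²=5/1001 [(5 3 6; 2 -1 -1)], sign=-1
⇒ 4πI² = 35/429
I = (+1)√(35/429/(4π)) = 0.08057502

Gaunt coefficient, +0.080575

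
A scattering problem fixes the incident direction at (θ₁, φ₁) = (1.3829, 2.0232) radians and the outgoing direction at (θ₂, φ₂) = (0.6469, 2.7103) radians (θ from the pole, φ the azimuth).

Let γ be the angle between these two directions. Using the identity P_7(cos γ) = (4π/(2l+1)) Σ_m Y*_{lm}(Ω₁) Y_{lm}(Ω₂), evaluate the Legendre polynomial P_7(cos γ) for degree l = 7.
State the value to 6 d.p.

0.320333

Summing Y*_{l m}(θ₁,φ₁)·Y_{l m}(θ₂,φ₂) over m ∈ [−7, 7]; prefactor 4π/(2·7+1) = 0.837758:
  m=-7: Y*=-0.011142+0.441451i  Y=+0.014339-0.001766i  product +0.000620+0.006350i
  m=-6: Y*=+0.285934-0.130157i  Y=-0.060870+0.037642i  product -0.012505+0.018686i
  m=-5: Y*=+0.141350+0.116952i  Y=+0.117398-0.176992i  product +0.037294-0.011288i
  m=-4: Y*=+0.076910-0.315899i  Y=-0.062708+0.402973i  product +0.122476+0.050802i
  m=-3: Y*=+0.089312-0.019371i  Y=-0.125506-0.441581i  product -0.019763-0.037007i
  m=-2: Y*=-0.197547-0.251414i  Y=+0.086608+0.101127i  product +0.008316-0.041752i
  m=-1: Y*=+0.023975-0.049329i  Y=+0.314123+0.144555i  product +0.014662-0.012030i
  m=+0: Y*=-0.316766-0.000000i  Y=-0.253099+0.000000i  product +0.080173+0.000000i
  m=+1: Y*=-0.023975-0.049329i  Y=-0.314123+0.144555i  product +0.014662+0.012030i
  m=+2: Y*=-0.197547+0.251414i  Y=+0.086608-0.101127i  product +0.008316+0.041752i
  m=+3: Y*=-0.089312-0.019371i  Y=+0.125506-0.441581i  product -0.019763+0.037007i
  m=+4: Y*=+0.076910+0.315899i  Y=-0.062708-0.402973i  product +0.122476-0.050802i
  m=+5: Y*=-0.141350+0.116952i  Y=-0.117398-0.176992i  product +0.037294+0.011288i
  m=+6: Y*=+0.285934+0.130157i  Y=-0.060870-0.037642i  product -0.012505-0.018686i
  m=+7: Y*=+0.011142+0.441451i  Y=-0.014339-0.001766i  product +0.000620-0.006350i
Accumulated sum +0.382370+0.000000i; after 4π/(2l+1) scaling, +0.320333+0.000000i ⇒ P_7 = 0.320333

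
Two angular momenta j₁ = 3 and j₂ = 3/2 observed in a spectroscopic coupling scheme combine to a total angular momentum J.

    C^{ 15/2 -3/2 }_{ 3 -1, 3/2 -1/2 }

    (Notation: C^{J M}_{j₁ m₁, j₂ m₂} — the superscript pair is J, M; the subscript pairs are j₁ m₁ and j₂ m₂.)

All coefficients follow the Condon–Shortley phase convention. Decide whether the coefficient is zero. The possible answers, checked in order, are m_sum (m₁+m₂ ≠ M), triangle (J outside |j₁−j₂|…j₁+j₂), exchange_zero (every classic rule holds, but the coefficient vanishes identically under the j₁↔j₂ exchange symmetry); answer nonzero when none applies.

m-sum: m₁+m₂ = -1+(-1/2) = -3/2, M = -3/2  ✓
triangle: need |j₁−j₂| ≤ J ≤ j₁+j₂, i.e. J ∈ [3/2, 9/2]; J = 15/2 is outside ✗ ⇒ coefficient is 0

triangle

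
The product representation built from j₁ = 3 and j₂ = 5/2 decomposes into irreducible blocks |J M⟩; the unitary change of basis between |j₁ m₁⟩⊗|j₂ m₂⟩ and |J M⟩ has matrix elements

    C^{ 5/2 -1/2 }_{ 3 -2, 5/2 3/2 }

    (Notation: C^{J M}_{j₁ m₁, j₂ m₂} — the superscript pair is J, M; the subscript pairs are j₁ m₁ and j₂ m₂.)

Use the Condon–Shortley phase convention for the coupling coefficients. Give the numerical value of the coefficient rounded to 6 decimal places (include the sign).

j₁+j₂−J=3  J+j₁−j₂=3  J−j₁+j₂=2  j₁+j₂+J+1=9
(j₁±m₁, j₂±m₂, J±M) = (1,5,4,1,2,3)
P² = 288/7
sum k=2..3:
  [2] +1/24 = 1/24
  [3] −1/12 = -1/12
S = -1/24
C² = P²·S² = 1/14 ; C = -0.267261

−√(1/14) ≈ -0.267261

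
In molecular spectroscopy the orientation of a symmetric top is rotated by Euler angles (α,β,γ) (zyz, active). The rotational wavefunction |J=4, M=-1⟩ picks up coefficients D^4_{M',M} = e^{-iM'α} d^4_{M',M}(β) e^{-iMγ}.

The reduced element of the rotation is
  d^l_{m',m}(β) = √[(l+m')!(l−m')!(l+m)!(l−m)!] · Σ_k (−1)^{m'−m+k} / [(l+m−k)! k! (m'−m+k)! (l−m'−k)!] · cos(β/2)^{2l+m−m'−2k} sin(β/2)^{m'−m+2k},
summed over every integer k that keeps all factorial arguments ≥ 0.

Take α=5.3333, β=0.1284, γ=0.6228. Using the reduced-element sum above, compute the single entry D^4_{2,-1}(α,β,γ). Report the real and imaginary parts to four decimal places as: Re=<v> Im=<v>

Re=0.0030 Im=-0.0021

Split into d^4_{2,-1}(β=0.1284) × two z-phases.
c=cos(0.128400/2)=0.997940, s=sin(0.128400/2)=0.064156; N=√[720·2·6·120]=1018.233765
The bounds max(0,m−m')=0 and min(l+m,l−m')=2 give 3 terms
  k=0: (−1)^3·1018.2338/(72)·0.9979^5·0.0642^3 = -0.003696
  k=1: (−1)^4·1018.2338/(48)·0.9979^3·0.0642^5 = +0.000023
  k=2: (−1)^5·1018.2338/(240)·0.9979^1·0.0642^7 = -0.000000
d^4_{2,-1}(0.1284) = -0.003696 +0.000023 -0.000000 = -0.003673
Attach z-rotation phases: D = e^{-i(2)(5.3333)}·(-0.003673)·e^{-i(-1)(0.6228)} = +0.002992-0.002131i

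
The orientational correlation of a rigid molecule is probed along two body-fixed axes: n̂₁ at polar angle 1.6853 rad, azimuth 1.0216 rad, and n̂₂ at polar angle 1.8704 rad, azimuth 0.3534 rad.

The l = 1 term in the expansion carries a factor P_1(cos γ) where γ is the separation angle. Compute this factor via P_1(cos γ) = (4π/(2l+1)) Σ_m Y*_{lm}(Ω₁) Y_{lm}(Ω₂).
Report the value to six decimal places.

0.778782

Term-by-term m-sum for l=1 (normalisation 4π/3 = 4.188790):
  [-1]  conj(Y_{1,-1})(Ω₁) = (0.179168, 0.292758) ; Y_{1,-1}(Ω₂) = (0.309704, -0.114245) ; Δ = (0.088935, 0.070199)
  [+0]  conj(Y_{1,0})(Ω₁) = (-0.055825, -0.000000) ; Y_{1,0}(Ω₂) = (-0.144207, 0.000000) ; Δ = (0.008050, 0.000000)
  [+1]  conj(Y_{1,1})(Ω₁) = (-0.179168, 0.292758) ; Y_{1,1}(Ω₂) = (-0.309704, -0.114245) ; Δ = (0.088935, -0.070199)
Total Σ_m = (0.185920, 0.000000). Multiply by 4.188790: (0.778782, 0.000000). P_1(cos γ) = 0.778782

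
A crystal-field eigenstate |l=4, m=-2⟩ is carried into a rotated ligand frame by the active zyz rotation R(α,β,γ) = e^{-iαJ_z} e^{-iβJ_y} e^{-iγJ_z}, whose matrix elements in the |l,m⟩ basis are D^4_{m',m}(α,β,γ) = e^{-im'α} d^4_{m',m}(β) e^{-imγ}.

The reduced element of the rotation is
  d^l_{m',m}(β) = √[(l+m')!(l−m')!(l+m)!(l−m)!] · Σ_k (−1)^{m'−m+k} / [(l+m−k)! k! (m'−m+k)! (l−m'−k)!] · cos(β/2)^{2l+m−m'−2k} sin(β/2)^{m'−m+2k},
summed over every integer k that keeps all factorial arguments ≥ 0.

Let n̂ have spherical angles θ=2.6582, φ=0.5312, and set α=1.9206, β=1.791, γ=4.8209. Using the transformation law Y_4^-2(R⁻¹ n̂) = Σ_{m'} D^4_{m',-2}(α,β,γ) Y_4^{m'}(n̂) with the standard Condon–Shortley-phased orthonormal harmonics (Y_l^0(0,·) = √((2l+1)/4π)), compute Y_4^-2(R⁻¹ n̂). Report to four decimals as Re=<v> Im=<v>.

Need the full column D^4_{m',-2} for m'=−4..4 at α=1.9206, β=1.7910, γ=4.8209.
cos(β/2)=0.625129, sin(β/2)=0.780522
d^4_{-4,-2}: single k=2 term ⇒ +0.192382;  D = +0.008739-0.192184i
d^4_{-3,-2}: k∈[1..2] ⇒ +0.108952 -0.509551 = -0.400599;  D = +0.382186-0.120054i
d^4_{-2,-2}: k∈[0..2] ⇒ +0.023321 -0.436282 +0.850176 = +0.437215;  D = +0.266045+0.346954i
d^4_{-1,-2}: k∈[0..2] ⇒ -0.123540 +0.962960 -1.000802 = -0.161382;  D = -0.086655+0.136143i
d^4_{0,-2}: k∈[0..2] ⇒ +0.344911 -1.433863 +0.838243 = -0.250708;  D = +0.244827+0.053983i
d^4_{1,-2}: k∈[0..2] ⇒ -0.641973 +1.501203 -0.468059 = +0.391171;  D = +0.051788+0.387727i
d^4_{2,-2}: k∈[0..2] ⇒ +0.850176 -1.060303 +0.137746 = -0.072381;  D = -0.064115+0.033590i
d^4_{3,-2}: k∈[0..1] ⇒ -0.794362 +0.412789 = -0.381573;  D = +0.282189+0.256841i
d^4_{4,-2}: single k=0 term ⇒ +0.467550;  D = -0.177153+0.432689i
Y_4^{m'}(θ=2.6582,φ=0.5312) and Σ D·Y over m':
  (+0.0087-0.1922i)·(-0.0109-0.0176i)  (+0.3822-0.1201i)·(+0.0025+0.1112i)  (+0.2660+0.3470i)·(+0.1579-0.2833i)  (-0.0867+0.1361i)·(-0.4176+0.2454i)  (+0.2448+0.0540i)·(+0.1050+0.0000i)  (+0.0518+0.3877i)·(+0.4176+0.2454i)  (-0.0641+0.0336i)·(+0.1579+0.2833i)  (+0.2822+0.2568i)·(-0.0025+0.1112i)  (-0.1772+0.4327i)·(-0.0109+0.0176i)
Y_4^-2(R⁻¹ n̂) = +0.051525+0.135794i

Re=0.0515 Im=0.1358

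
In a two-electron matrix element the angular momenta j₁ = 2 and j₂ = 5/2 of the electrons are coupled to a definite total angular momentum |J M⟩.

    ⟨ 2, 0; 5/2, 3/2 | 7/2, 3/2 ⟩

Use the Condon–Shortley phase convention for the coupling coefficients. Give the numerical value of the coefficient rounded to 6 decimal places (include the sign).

−√(2/7) ≈ -0.534522

√[8·1!3!4!/9! · 2!2!4!1!5!2!] = √(512/7)
  +(−1)^0/∏(0,1,2,4,1,0)! = 1/48  (running 1/48)
  +(−1)^1/∏(1,0,1,3,2,1)! = -1/12  (running -1/16)
⟨..|..⟩ = √(512/7)·(-1/16) = -0.534522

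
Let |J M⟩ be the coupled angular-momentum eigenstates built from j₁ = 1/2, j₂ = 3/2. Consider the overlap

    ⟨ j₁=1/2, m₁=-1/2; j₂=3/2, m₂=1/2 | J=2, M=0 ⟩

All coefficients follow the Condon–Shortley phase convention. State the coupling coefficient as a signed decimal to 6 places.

+0.707107  (= +√(1/2))

triangle: 0!×1!×3!/5! = 6/120
(j±m)!: 0!×1!×2!×1!×2!×2! = 8
prefactor² = (2J+1)×Δ×N² = 2
  k=0: +1/(0!×0!×1!×2!×0!×1!) = 1/2
Σ = 1/2  ⇒  CG² = 2×(1/2)² = 1/2
CG = +√(1/2) = +0.707107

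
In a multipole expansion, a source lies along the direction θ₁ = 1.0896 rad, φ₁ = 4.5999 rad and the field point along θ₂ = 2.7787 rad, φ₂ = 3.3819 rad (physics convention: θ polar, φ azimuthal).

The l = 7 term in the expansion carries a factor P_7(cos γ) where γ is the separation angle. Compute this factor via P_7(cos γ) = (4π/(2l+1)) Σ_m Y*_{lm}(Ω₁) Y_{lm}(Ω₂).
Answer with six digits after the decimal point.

Summing Y*_{l m}(θ₁,φ₁)·Y_{l m}(θ₂,φ₂) over m ∈ [−7, 7]; prefactor 4π/(2·7+1) = 0.837758:
  [-7]  conj(Y_{7,-7})(Ω₁) = 0.15238 + 0.15176j ; Y_{7,-7}(Ω₂) = 0.00004 + 0.00035j ; Δ = -0.00005 + 0.00006j
  [-6]  conj(Y_{7,-6})(Ω₁) = -0.32803 + 0.26253j ; Y_{7,-6}(Ω₂) = -0.00045 + 0.00347j ; Δ = -0.00076 - 0.00126j
  [-5]  conj(Y_{7,-5})(Ω₁) = -0.19115 - 0.30324j ; Y_{7,-5}(Ω₂) = -0.00773 + 0.01999j ; Δ = 0.00754 - 0.00147j
  [-4]  conj(Y_{7,-4})(Ω₁) = -0.04063 + 0.01962j ; Y_{7,-4}(Ω₂) = -0.05215 + 0.07469j ; Δ = 0.00065 - 0.00406j
  [-3]  conj(Y_{7,-3})(Ω₁) = -0.11676 - 0.33276j ; Y_{7,-3}(Ω₂) = -0.20278 + 0.17819j ; Δ = 0.08297 + 0.04667j
  [-2]  conj(Y_{7,-2})(Ω₁) = 0.11104 - 0.02541j ; Y_{7,-2}(Ω₂) = -0.45913 + 0.23939j ; Δ = -0.04490 + 0.03825j
  [-1]  conj(Y_{7,-1})(Ω₁) = -0.03446 - 0.30502j ; Y_{7,-1}(Ω₂) = -0.46866 + 0.11484j ; Δ = 0.05118 + 0.13899j
  [+0]  conj(Y_{7,0})(Ω₁) = 0.15470 + 0.00000j ; Y_{7,0}(Ω₂) = 0.16883 + 0.00000j ; Δ = 0.02612 + 0.00000j
  [+1]  conj(Y_{7,1})(Ω₁) = 0.03446 - 0.30502j ; Y_{7,1}(Ω₂) = 0.46866 + 0.11484j ; Δ = 0.05118 - 0.13899j
  [+2]  conj(Y_{7,2})(Ω₁) = 0.11104 + 0.02541j ; Y_{7,2}(Ω₂) = -0.45913 - 0.23939j ; Δ = -0.04490 - 0.03825j
  [+3]  conj(Y_{7,3})(Ω₁) = 0.11676 - 0.33276j ; Y_{7,3}(Ω₂) = 0.20278 + 0.17819j ; Δ = 0.08297 - 0.04667j
  [+4]  conj(Y_{7,4})(Ω₁) = -0.04063 - 0.01962j ; Y_{7,4}(Ω₂) = -0.05215 - 0.07469j ; Δ = 0.00065 + 0.00406j
  [+5]  conj(Y_{7,5})(Ω₁) = 0.19115 - 0.30324j ; Y_{7,5}(Ω₂) = 0.00773 + 0.01999j ; Δ = 0.00754 + 0.00147j
  [+6]  conj(Y_{7,6})(Ω₁) = -0.32803 - 0.26253j ; Y_{7,6}(Ω₂) = -0.00045 - 0.00347j ; Δ = -0.00076 + 0.00126j
  [+7]  conj(Y_{7,7})(Ω₁) = -0.15238 + 0.15176j ; Y_{7,7}(Ω₂) = -0.00004 + 0.00035j ; Δ = -0.00005 - 0.00006j
Σ over m = 0.21937 - 0.00000j; ×(4π/15) → 0.18378 - 0.00000j. Real part: 0.183783

0.183783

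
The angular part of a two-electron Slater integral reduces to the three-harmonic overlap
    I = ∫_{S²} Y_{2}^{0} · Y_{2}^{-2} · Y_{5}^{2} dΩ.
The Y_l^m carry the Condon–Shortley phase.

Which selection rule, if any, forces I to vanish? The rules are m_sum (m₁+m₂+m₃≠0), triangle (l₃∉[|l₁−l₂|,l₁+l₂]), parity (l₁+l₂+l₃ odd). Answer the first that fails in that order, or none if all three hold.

triangle

m₁+m₂+m₃ = 0 − 2 + 2 = 0  ✓
triangle: need |l₁−l₂| ≤ l₃ ≤ l₁+l₂ = [0,4]; l₃=5 is outside  ✗
parity: l₁+l₂+l₃ = 9 is odd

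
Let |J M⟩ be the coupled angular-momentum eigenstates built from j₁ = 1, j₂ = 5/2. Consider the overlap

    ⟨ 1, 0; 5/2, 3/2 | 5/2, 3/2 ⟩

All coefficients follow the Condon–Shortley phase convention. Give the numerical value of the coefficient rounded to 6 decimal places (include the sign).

-0.507093  (= −√(9/35))

triangle: 1!×1!×4!/7! = 24/5040
(j±m)!: 1!×1!×4!×1!×4!×1! = 576
prefactor² = (2J+1)×Δ×N² = 576/35
  k=0: +1/(0!×1!×1!×4!×0!×0!) = 1/24
  k=1: −1/(1!×0!×0!×3!×1!×1!) = -1/6
Σ = -1/8  ⇒  CG² = 576/35×(-1/8)² = 9/35
CG = −√(9/35) = -0.507093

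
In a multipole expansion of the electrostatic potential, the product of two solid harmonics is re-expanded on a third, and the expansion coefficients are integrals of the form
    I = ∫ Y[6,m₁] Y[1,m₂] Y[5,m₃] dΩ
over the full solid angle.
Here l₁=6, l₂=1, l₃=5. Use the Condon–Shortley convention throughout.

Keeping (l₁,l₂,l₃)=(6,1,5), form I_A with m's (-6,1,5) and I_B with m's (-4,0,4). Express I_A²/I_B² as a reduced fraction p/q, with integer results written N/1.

Same 6,1,5: normalisation and zero-m 3j drop out of the ratio.
A: Δ: 2! 10! 0! / 13! → 1/858; sum: t=2:+1/7257600 = 1/7257600; 3j²(6 1 5; -6 1 5) = Δ·Π!·Σ² = 1/13  (sign +1)
B: Δ: 2! 10! 0! / 13! → 1/858; sum: t=1:−1/362880 = -1/362880; 3j²(6 1 5; -4 0 4) = Δ·Π!·Σ² = 10/429  (sign +1)
I_A²/I_B² = (1/13)/(10/429) = 33/10

33/10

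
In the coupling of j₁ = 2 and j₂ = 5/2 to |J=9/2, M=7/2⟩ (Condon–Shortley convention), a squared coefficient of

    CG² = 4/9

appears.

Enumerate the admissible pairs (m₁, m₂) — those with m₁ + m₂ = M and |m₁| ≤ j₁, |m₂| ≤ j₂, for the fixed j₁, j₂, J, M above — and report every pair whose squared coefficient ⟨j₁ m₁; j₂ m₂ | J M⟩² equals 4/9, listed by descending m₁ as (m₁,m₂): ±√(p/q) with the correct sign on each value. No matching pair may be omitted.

(1,5/2): +√(4/9)

Admissible pairs with m₁+m₂ = M = 7/2: (1,5/2), (2,3/2)
  (m₁,m₂)=(2,3/2): CG² = 5/9, CG = +√(5/9)
  (m₁,m₂)=(1,5/2): CG² = 4/9, CG = +√(4/9)   ← matches the target
Pairs with CG² = 4/9: (1,5/2): +√(4/9)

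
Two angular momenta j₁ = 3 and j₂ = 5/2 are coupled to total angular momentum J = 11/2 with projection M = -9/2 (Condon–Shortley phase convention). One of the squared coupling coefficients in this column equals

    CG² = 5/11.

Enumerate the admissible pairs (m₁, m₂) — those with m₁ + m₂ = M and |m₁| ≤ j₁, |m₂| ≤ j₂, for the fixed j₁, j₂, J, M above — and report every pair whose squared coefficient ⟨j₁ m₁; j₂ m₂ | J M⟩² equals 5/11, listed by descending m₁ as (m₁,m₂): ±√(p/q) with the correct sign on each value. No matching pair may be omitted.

(-3,-3/2): +√(5/11)

Admissible pairs with m₁+m₂ = M = -9/2: (-3,-3/2), (-2,-5/2)
  (m₁,m₂)=(-2,-5/2): CG² = 6/11, CG = +√(6/11)
  (m₁,m₂)=(-3,-3/2): CG² = 5/11, CG = +√(5/11)   ← matches the target
Pairs with CG² = 5/11: (-3,-3/2): +√(5/11)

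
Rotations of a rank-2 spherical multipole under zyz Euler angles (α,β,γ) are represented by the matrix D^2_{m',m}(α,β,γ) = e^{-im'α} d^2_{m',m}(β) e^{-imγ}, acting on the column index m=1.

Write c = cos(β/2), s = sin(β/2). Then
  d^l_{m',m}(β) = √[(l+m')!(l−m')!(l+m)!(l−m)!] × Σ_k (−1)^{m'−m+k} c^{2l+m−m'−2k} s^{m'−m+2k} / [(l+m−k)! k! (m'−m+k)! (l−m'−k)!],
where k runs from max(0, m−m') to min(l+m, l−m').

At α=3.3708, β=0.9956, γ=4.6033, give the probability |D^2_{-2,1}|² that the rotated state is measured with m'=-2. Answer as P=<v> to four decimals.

D^2_{-2,1}(3.3708,0.9956,4.6033) = e^{-i·-2·3.3708}·d^2_{-2,1}(0.9956)·e^{-i·1·4.6033}. Compute d first:
c=cos(0.995600/2)=0.878635, s=sin(0.995600/2)=0.477494; N=√[1·24·6·1]=12.000000
Admissible k: 3..3 (factorial args all ≥0)
  k=3: (−1)^0·12.0000/(6)·0.8786^1·0.4775^3 = +0.191312
d^2_{-2,1}(0.9956) = +0.191312
|D^2_{-2,1}|² = |d^2_{-2,1}(β)|² = (+0.191312)² = 0.036600 (the z-rotation phases have unit modulus)

P=0.0366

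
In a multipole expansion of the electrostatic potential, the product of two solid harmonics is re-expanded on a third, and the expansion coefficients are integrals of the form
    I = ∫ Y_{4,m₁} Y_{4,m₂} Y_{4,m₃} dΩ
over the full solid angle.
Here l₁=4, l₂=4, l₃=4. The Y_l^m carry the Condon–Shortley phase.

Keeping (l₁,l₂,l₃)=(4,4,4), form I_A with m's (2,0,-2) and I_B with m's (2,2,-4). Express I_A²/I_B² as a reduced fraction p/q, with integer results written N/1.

Shared (l₁,l₂,l₃)=(4,4,4): N and (l;000)² cancel in I_A²/I_B².
A: Δ = 4!·4!·4!/13! = 1/450450; Racah Σ t=0..2: t=0:+1/2304 t=1:−1/216 t=2:+1/384 = -11/6912; ⇒ 3j(4 4 4; 2 0 -2)² = 11/1638, sgn -1
B: Δ = 4!·4!·4!/13! = 1/450450; Racah Σ t=2..2: t=2:+1/2304 = 1/2304; ⇒ 3j(4 4 4; 2 2 -4)² = 5/143, sgn +1
I_A²/I_B² = (11/1638)/(5/143) = 121/630

121/630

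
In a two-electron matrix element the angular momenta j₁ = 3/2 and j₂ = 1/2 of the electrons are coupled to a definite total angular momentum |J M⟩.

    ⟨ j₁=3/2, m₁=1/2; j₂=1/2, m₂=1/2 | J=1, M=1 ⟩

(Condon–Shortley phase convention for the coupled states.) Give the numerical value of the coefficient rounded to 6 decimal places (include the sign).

j₁+j₂−J=1  J+j₁−j₂=2  J−j₁+j₂=0  j₁+j₂+J+1=4
(j₁±m₁, j₂±m₂, J±M) = (2,1,1,0,2,0)
P² = 1
sum k=1..1:
  [1] −1/2 = -1/2
S = -1/2
C² = P²·S² = 1/4 ; C = -0.500000

−√(1/4) ≈ -0.500000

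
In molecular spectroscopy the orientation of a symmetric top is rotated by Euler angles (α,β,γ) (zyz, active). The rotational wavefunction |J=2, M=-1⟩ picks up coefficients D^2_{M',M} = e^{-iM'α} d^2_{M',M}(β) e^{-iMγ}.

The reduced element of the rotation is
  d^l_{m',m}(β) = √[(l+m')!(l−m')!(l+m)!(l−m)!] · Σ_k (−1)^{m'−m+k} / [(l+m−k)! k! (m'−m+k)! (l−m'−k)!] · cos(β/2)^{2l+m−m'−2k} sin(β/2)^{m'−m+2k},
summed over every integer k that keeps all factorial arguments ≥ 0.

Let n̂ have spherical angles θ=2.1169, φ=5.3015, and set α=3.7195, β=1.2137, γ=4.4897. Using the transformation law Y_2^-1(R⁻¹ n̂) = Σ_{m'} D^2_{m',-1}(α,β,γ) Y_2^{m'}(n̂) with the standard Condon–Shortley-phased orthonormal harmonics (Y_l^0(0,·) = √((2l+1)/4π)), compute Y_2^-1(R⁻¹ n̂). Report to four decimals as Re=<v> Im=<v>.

Re=0.1384 Im=0.0416

Need the full column D^2_{m',-1} for m'=−2..2 at α=3.7195, β=1.2137, γ=4.4897.
cos(β/2)=0.821448, sin(β/2)=0.570283
d^2_{-2,-1}: single k=1 term ⇒ +0.632210;  D = +0.507971-0.376371i
d^2_{-1,-1}: k∈[0..1] ⇒ +0.455325 -0.658358 = -0.203034;  D = +0.070614-0.190358i
d^2_{0,-1}: k∈[0..1] ⇒ -0.774296 +0.373187 = -0.401109;  D = +0.088586+0.391204i
d^2_{1,-1}: k∈[0..1] ⇒ +0.658358 -0.105770 = +0.552589;  D = +0.396632+0.384756i
d^2_{2,-1}: single k=0 term ⇒ -0.304706;  D = +0.299090+0.058232i
Y_2^{m'}(θ=2.1169,φ=5.3015) and Σ D·Y over m':
  (+0.5080-0.3764i)·(-0.1079+0.2606i)  (+0.0706-0.1904i)·(-0.1905-0.2851i)  (+0.0886+0.3912i)·(-0.0602+0.0000i)  (+0.3966+0.3848i)·(+0.1905-0.2851i)  (+0.2991+0.0582i)·(-0.1079-0.2606i)
Y_2^-1(R⁻¹ n̂) = +0.138370+0.041594i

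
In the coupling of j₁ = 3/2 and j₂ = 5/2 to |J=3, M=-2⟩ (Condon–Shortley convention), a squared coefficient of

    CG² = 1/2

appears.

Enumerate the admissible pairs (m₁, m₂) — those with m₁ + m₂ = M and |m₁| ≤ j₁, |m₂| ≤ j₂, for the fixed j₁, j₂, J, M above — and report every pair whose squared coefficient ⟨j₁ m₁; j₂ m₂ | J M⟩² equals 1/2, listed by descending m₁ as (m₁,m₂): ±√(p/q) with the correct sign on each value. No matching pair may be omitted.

Admissible pairs with m₁+m₂ = M = -2: (-3/2,-1/2), (-1/2,-3/2), (1/2,-5/2)
  (m₁,m₂)=(1/2,-5/2): CG² = 5/12, CG = +√(5/12)
  (m₁,m₂)=(-1/2,-3/2): CG² = 1/12, CG = +√(1/12)
  (m₁,m₂)=(-3/2,-1/2): CG² = 1/2, CG = −√(1/2)   ← matches the target
Pairs with CG² = 1/2: (-3/2,-1/2): −√(1/2)

(-3/2,-1/2): −√(1/2)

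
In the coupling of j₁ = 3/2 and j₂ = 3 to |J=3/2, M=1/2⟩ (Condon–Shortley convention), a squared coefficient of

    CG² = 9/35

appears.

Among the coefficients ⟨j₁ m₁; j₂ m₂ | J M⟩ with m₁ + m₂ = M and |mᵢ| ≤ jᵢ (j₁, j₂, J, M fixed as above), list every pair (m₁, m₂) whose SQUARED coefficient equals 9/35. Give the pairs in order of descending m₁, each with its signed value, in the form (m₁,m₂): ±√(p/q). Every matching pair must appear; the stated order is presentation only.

Admissible pairs with m₁+m₂ = M = 1/2: (-3/2,2), (-1/2,1), (1/2,0), (3/2,-1)
  (m₁,m₂)=(3/2,-1): CG² = 4/35, CG = +√(4/35)
  (m₁,m₂)=(1/2,0): CG² = 9/35, CG = −√(9/35)   ← matches the target
  (m₁,m₂)=(-1/2,1): CG² = 12/35, CG = +√(12/35)
  (m₁,m₂)=(-3/2,2): CG² = 2/7, CG = −√(2/7)
Pairs with CG² = 9/35: (1/2,0): −√(9/35)

(1/2,0): −√(9/35)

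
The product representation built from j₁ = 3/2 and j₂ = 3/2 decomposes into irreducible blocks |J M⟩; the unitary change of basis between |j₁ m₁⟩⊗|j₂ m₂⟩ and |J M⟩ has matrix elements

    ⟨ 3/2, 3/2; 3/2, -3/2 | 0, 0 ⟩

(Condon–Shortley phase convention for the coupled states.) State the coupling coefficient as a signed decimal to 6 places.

j₁+j₂−J=3  J+j₁−j₂=0  J−j₁+j₂=0  j₁+j₂+J+1=4
(j₁±m₁, j₂±m₂, J±M) = (3,0,0,3,0,0)
P² = 9
sum k=0..0:
  [0] +1/6 = 1/6
S = 1/6
C² = P²·S² = 1/4 ; C = +0.500000

+0.500000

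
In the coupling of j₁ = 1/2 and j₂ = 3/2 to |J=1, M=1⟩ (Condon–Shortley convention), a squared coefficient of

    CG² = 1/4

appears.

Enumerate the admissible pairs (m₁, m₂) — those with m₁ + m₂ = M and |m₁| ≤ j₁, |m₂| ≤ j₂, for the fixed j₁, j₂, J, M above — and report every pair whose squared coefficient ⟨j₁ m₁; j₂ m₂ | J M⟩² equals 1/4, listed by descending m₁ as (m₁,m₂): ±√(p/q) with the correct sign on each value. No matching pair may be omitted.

Admissible pairs with m₁+m₂ = M = 1: (-1/2,3/2), (1/2,1/2)
  (m₁,m₂)=(1/2,1/2): CG² = 1/4, CG = +√(1/4)   ← matches the target
  (m₁,m₂)=(-1/2,3/2): CG² = 3/4, CG = −√(3/4)
Pairs with CG² = 1/4: (1/2,1/2): +√(1/4)

(1/2,1/2): +√(1/4)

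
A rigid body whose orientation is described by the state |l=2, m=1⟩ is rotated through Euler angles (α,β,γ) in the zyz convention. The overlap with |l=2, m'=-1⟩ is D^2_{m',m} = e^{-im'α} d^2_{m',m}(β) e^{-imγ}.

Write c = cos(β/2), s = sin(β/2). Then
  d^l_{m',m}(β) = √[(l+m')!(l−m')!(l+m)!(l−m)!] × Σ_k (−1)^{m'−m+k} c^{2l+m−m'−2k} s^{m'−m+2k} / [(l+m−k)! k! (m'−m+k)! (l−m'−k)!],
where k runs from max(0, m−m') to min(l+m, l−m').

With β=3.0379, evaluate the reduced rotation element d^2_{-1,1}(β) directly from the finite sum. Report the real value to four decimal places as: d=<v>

d^2_{-1,1}(β=3.0379) via the finite sum:
With c≡cos(β/2)=0.051823 and s≡sin(β/2)=0.998656, N=[1·6·6·1]^{1/2}=6.000000
Admissible k: 2..3 (factorial args all ≥0)
  k=2: (−1)^0·6.0000/(2)·0.0518^2·0.9987^2 = +0.008035
  k=3: (−1)^1·6.0000/(6)·0.0518^0·0.9987^4 = -0.994636
d^2_{-1,1}(3.0379) = +0.008035 -0.994636 = -0.986601

d=-0.9866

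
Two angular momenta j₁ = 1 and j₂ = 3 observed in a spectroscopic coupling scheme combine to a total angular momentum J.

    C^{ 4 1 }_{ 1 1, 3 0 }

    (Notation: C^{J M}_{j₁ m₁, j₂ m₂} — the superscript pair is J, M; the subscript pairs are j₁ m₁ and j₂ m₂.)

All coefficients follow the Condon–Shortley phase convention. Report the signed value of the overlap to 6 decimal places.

triangle: 0!·2!·6!/9! = 1440/362880
(j±m)!: 2!·0!·3!·3!·5!·3! = 51840
prefactor² = (2J+1)·Δ·N² = 12960/7
  k=0: +1/(0!·0!·0!·3!·2!·3!) = 1/72
Σ = 1/72  ⇒  CG² = 12960/7·(1/72)² = 5/14
CG = +√(5/14) = +0.597614

+√(5/14) ≈ +0.597614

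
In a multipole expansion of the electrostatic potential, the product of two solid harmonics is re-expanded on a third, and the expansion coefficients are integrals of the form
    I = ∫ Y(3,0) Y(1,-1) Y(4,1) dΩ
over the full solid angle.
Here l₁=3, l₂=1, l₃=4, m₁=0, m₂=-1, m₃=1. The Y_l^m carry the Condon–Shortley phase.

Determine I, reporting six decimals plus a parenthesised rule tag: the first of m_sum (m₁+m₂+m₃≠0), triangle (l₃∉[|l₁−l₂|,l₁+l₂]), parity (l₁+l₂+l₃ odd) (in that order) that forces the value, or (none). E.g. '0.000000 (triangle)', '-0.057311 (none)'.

Rules hold: Σm=0, L=8 even, 2≤4≤4.
N = 7·3·9 = 189
Δ = 0!·6!·2!/9! = 1/252
Racah Σ t=0..0: t=0:+1/36 = 1/36
⇒ 3j(3 1 4; 0 0 0)² = 4/63, sgn +1
Racah Σ t=0..0: t=0:+1/72 = 1/72
⇒ 3j(3 1 4; 0 -1 1)² = 5/126, sgn -1
4πI² = N·(3j₀)²·(3jₘ)² = 10/21
I = -1·√(0.47619/4π) = -0.19466390
No selection rule forces the value: the integral is nonzero (none).

-0.194664 (none)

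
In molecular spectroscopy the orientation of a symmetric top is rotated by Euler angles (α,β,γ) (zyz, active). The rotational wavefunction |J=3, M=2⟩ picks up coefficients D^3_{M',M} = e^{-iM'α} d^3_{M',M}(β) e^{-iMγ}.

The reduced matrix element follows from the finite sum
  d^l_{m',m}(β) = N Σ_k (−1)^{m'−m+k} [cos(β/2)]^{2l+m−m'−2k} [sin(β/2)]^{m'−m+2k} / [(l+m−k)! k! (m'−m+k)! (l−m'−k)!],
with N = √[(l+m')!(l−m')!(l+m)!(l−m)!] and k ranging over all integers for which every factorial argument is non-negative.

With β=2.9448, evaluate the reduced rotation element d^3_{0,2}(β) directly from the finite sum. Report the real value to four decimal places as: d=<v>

d=-0.0513

d^3_{0,2}(β=2.9448) via the finite sum:
With c≡cos(β/2)=0.098238 and s≡sin(β/2)=0.995163, N=[6·6·120·1]^{1/2}=65.726707
k∈{2,3} keeps every argument non-negative
  k=2: (−1)^0·65.7267/(12)·0.0982^4·0.9952^2 = +0.000505
  k=3: (−1)^1·65.7267/(12)·0.0982^2·0.9952^4 = -0.051843
d^3_{0,2}(2.9448) = +0.000505 -0.051843 = -0.051338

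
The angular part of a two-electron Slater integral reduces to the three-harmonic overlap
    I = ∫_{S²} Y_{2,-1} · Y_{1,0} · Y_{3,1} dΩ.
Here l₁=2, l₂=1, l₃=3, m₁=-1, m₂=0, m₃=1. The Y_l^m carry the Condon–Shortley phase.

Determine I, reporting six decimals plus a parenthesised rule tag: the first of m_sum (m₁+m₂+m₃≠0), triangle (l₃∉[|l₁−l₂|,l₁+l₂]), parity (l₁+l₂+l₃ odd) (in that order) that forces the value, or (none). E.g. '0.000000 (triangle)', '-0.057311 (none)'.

-0.233597 (none)

Checks pass: Σm=0; 6 even; l₃=3∈[1,3].
(2·2+1)(2·1+1)(2·3+1) = 105
Δ: 0! 4! 2! / 7! → 1/105
sum: t=0:+1/4 = 1/4
3j²(2 1 3; 0 0 0) = Δ·Π!·Σ² = 3/35  (sign -1)
sum: t=0:+1/6 = 1/6
3j²(2 1 3; -1 0 1) = Δ·Π!·Σ² = 8/105  (sign +1)
combine: 4πI² = 105·3/35·8/105 = 24/35
take √, sign -1: I = -0.23359668
No selection rule forces the value: the integral is nonzero (none).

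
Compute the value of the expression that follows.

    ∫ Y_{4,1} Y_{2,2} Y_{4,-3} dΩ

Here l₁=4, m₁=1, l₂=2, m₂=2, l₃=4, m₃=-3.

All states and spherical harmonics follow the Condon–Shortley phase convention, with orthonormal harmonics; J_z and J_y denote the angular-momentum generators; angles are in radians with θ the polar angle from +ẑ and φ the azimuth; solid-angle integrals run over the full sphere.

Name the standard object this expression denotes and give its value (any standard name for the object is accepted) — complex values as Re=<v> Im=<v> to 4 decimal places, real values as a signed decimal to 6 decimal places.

This is a Gaunt coefficient — the integral of a triple product of spherical harmonics over the sphere.
m-sum 0 ✓  L=10 even ✓  2≤4≤6 ✓
Π(2lᵢ+1) = 9×5×9 = 405
triangle coeff Δ(4,2,4) = 1/13860
Σ_t [0,2]: t=0:+1/192 t=1:−1/36 t=2:+1/192 = -5/288
(3j)²=20/693 [(4 2 4; 0 0 0)], sign=-1
Σ_t [2,2]: t=2:+1/480 = 1/480
(3j)²=3/110 [(4 2 4; 1 2 -3)], sign=-1
⇒ 4πI² = 270/847
I = (+1)√(270/847/(4π)) = 0.15927046

Gaunt coefficient, +0.159270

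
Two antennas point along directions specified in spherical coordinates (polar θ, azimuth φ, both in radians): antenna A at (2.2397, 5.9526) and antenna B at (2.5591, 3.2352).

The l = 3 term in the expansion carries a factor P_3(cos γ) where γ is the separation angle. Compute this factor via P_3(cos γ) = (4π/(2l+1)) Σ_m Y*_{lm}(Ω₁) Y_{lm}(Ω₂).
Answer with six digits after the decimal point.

-0.181998

Expand P_3 via completeness: Σ_{m} conj(Y_{3,m}) at Ω₁ times Y_{3,m} at Ω₂ —
  m=-3: Y*=+0.110234-0.168605i  Y=-0.066735+0.019249i  product -0.004111+0.013374i
  m=-2: Y*=-0.307851+0.239503i  Y=-0.253758+0.048070i  product +0.066607-0.075574i
  m=-1: Y*=+0.221290-0.075942i  Y=-0.440197+0.041326i  product -0.094273+0.042575i
  m=+0: Y*=+0.249286-0.000000i  Y=-0.151739+0.000000i  product -0.037826+0.000000i
  m=+1: Y*=-0.221290-0.075942i  Y=+0.440197+0.041326i  product -0.094273-0.042575i
  m=+2: Y*=-0.307851-0.239503i  Y=-0.253758-0.048070i  product +0.066607+0.075574i
  m=+3: Y*=-0.110234-0.168605i  Y=+0.066735+0.019249i  product -0.004111-0.013374i
Accumulated sum -0.101380+0.000000i; after 4π/(2l+1) scaling, -0.181998+0.000000i ⇒ P_3 = -0.181998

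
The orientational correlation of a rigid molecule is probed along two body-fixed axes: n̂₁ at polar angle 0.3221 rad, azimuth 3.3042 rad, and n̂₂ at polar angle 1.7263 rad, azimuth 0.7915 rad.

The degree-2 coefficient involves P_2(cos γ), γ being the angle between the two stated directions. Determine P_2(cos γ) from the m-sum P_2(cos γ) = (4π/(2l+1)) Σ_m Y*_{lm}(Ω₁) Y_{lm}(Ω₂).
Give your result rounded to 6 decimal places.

-0.260217

Expand P_2 via completeness: Σ_{m} conj(Y_{2,m}) at Ω₁ times Y_{2,m} at Ω₂ —
  m=-2: Y*=0.03668 + 0.01237j  Y=-0.00460 - 0.37698j  product 0.00449 - 0.01388j
  m=-1: Y*=-0.22892 - 0.03756j  Y=-0.08307 + 0.08409j  product 0.02218 - 0.01613j
  m=+0: Y*=0.53597 + 0.00000j  Y=-0.29270 + 0.00000j  product -0.15688 + 0.00000j
  m=+1: Y*=0.22892 - 0.03756j  Y=0.08307 + 0.08409j  product 0.02218 + 0.01613j
  m=+2: Y*=0.03668 - 0.01237j  Y=-0.00460 + 0.37698j  product 0.00449 + 0.01388j
Total Σ_m = -0.10354 - 0.00000j. Multiply by 2.513274: -0.26022 - 0.00000j. P_2(cos γ) = -0.260217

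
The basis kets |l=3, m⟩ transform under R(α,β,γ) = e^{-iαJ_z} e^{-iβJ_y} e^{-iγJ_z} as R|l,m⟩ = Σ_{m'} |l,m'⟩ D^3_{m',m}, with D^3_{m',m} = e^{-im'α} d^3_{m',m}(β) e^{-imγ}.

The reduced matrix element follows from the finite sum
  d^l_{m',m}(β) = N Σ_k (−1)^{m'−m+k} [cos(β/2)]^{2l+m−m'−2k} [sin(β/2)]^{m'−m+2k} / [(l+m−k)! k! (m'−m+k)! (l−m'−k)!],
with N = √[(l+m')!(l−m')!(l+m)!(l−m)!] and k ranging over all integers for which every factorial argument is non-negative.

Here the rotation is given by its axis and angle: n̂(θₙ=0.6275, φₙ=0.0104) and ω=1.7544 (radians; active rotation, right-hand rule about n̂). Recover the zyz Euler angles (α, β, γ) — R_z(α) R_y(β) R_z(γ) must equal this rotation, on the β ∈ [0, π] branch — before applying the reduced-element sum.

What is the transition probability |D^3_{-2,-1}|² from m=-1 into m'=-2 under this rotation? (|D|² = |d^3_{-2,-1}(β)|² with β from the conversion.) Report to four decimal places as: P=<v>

P=0.1553

Axis–angle → zyz. n̂ = (sinθₙcosφₙ, sinθₙsinφₙ, cosθₙ) = (+0.587091, +0.006106, +0.809498), ω = 1.7544.
R = I cosω + sinω [n̂]ₓ + (1−cosω) n̂n̂ᵀ gives
  R = [+0.225031, -0.791653, +0.568020; +0.800131, -0.182530, -0.571378; +0.556014, +0.583069, +0.592351]
β = atan2(√(R₁₃²+R₂₃²), R₃₃) = 0.936822; α = atan2(R₂₃, R₁₃) mod 2π = 5.494840; γ = atan2(R₃₂, −R₃₁) mod 2π = 2.332447
First d^3_{-2,-1}(β=0.9368), then the phase factors e^{-i(-2)α} and e^{-i(-1)γ}:
c=cos(0.936822/2)=0.892287, s=sin(0.936822/2)=0.451469; N=√[1·120·2·24]=75.894664
k∈{1,2} keeps every argument non-negative
  k=1: (−1)^0·75.8947/(24)·0.8923^5·0.4515^1 = +0.807514
  k=2: (−1)^1·75.8947/(12)·0.8923^3·0.4515^3 = -0.413454
d^3_{-2,-1}(0.9368) = +0.807514 -0.413454 = +0.394060
|D^3_{-2,-1}|² = |d^3_{-2,-1}(β)|² = (+0.394060)² = 0.155283 (the z-rotation phases have unit modulus)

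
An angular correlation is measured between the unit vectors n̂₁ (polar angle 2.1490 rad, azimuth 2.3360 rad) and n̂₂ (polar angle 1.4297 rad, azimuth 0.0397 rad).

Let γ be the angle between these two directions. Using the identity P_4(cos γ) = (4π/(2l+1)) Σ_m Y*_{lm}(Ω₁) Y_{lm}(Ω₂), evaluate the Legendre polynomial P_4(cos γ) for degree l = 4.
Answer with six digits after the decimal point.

-0.423072

Addition theorem: P_4(cos γ) = (4π/9) Σ_m Y*_{lm}(Ω₁) Y_{lm}(Ω₂), m = −4…4:
  [-4]  conj(Y_{4,-4})(Ω₁) = -0.21695 + 0.01756j ; Y_{4,-4}(Ω₂) = 0.41985 - 0.06724j ; Δ = -0.08990 + 0.02196j
  [-3]  conj(Y_{4,-3})(Ω₁) = -0.30077 - 0.26637j ; Y_{4,-3}(Ω₂) = 0.16962 - 0.02030j ; Δ = -0.05642 - 0.03907j
  [-2]  conj(Y_{4,-2})(Ω₁) = -0.01033 - 0.25570j ; Y_{4,-2}(Ω₂) = -0.28162 + 0.02241j ; Δ = 0.00864 + 0.07178j
  [-1]  conj(Y_{4,-1})(Ω₁) = -0.13636 + 0.14199j ; Y_{4,-1}(Ω₂) = -0.18834 + 0.00748j ; Δ = 0.02462 - 0.02776j
  [+0]  conj(Y_{4,0})(Ω₁) = -0.30023 + 0.00000j ; Y_{4,0}(Ω₂) = 0.25604 + 0.00000j ; Δ = -0.07687 + 0.00000j
  [+1]  conj(Y_{4,1})(Ω₁) = 0.13636 + 0.14199j ; Y_{4,1}(Ω₂) = 0.18834 + 0.00748j ; Δ = 0.02462 + 0.02776j
  [+2]  conj(Y_{4,2})(Ω₁) = -0.01033 + 0.25570j ; Y_{4,2}(Ω₂) = -0.28162 - 0.02241j ; Δ = 0.00864 - 0.07178j
  [+3]  conj(Y_{4,3})(Ω₁) = 0.30077 - 0.26637j ; Y_{4,3}(Ω₂) = -0.16962 - 0.02030j ; Δ = -0.05642 + 0.03907j
  [+4]  conj(Y_{4,4})(Ω₁) = -0.21695 - 0.01756j ; Y_{4,4}(Ω₂) = 0.41985 + 0.06724j ; Δ = -0.08990 - 0.02196j
Total Σ_m = -0.30300 + 0.00000j. Multiply by 1.396263: -0.42307 + 0.00000j. P_4(cos γ) = -0.423072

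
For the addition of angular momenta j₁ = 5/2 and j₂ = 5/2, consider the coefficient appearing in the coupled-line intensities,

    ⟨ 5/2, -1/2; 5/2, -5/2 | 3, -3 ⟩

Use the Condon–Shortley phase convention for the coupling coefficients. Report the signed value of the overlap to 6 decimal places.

j₁+j₂−J=2  J+j₁−j₂=3  J−j₁+j₂=3  j₁+j₂+J+1=9
(j₁±m₁, j₂±m₂, J±M) = (2,3,0,5,0,6)
P² = 1440
sum k=0..0:
  [0] +1/72 = 1/72
S = 1/72
C² = P²·S² = 5/18 ; C = +0.527046

+√(5/18) ≈ +0.527046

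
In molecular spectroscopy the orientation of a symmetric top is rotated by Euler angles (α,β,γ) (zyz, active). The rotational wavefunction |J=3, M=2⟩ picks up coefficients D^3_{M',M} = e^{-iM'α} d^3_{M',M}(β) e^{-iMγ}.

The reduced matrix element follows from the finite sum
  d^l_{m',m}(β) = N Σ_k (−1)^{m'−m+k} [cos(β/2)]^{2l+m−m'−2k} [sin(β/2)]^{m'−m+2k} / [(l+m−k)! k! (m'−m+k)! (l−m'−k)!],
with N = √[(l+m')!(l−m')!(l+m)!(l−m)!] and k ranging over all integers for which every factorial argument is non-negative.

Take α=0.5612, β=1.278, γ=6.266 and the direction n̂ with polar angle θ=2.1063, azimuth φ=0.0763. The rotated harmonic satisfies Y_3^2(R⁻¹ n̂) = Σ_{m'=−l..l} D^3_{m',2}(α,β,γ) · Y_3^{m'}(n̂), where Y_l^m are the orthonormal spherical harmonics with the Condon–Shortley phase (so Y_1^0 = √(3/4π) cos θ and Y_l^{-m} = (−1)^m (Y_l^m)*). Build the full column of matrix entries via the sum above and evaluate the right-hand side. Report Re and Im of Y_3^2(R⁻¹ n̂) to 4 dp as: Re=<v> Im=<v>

Re=0.2139 Im=-0.3301

Need the full column D^3_{m',2} for m'=−3..3 at α=0.5612, β=1.2780, γ=6.2660.
cos(β/2)=0.802693, sin(β/2)=0.596393
d^3_{-3,2}: single k=5 term ⇒ +0.148350;  D = -0.021755+0.146746i
d^3_{-2,2}: k∈[4..5] ⇒ +0.407567 -0.044998 = +0.362569;  D = +0.145861+0.331935i
d^3_{-1,2}: k∈[3..4] ⇒ +0.693866 -0.191519 = +0.502347;  D = +0.415857+0.281807i
d^3_{0,2}: k∈[2..3] ⇒ +0.808766 -0.446467 = +0.362299;  D = +0.362085+0.012450i
d^3_{1,2}: k∈[1..2] ⇒ +0.628462 -0.693866 = -0.065404;  D = -0.056536+0.032885i
d^3_{2,2}: k∈[0..1] ⇒ +0.267483 -0.738299 = -0.470816;  D = -0.218568+0.417008i
d^3_{3,2}: single k=0 term ⇒ -0.486804;  D = +0.038142+0.485308i
Y_3^{m'}(θ=2.1063,φ=0.0763) and Σ D·Y over m':
  (-0.0218+0.1467i)·(+0.2585-0.0602i)  (+0.1459+0.3319i)·(-0.3812+0.0586i)  (+0.4159+0.2818i)·(+0.0837-0.0064i)  (+0.3621+0.0124i)·(+0.3234+0.0000i)  (-0.0565+0.0329i)·(-0.0837-0.0064i)  (-0.2186+0.4170i)·(-0.3812-0.0586i)  (+0.0381+0.4853i)·(-0.2585-0.0602i)
Y_3^2(R⁻¹ n̂) = +0.213904-0.330089i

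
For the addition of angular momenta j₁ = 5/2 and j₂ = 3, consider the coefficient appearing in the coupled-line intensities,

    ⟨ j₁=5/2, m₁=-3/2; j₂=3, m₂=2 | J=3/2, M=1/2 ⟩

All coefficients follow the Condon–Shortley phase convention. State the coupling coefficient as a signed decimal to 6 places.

√[4·4!1!2!/8! · 1!4!5!1!2!1!] = √(192/7)
  +(−1)^3/∏(3,1,1,2,0,0)! = -1/12  (running -1/12)
  +(−1)^4/∏(4,0,0,1,1,1)! = 1/24  (running -1/24)
⟨..|..⟩ = √(192/7)·(-1/24) = -0.218218

-0.218218  (= −√(1/21))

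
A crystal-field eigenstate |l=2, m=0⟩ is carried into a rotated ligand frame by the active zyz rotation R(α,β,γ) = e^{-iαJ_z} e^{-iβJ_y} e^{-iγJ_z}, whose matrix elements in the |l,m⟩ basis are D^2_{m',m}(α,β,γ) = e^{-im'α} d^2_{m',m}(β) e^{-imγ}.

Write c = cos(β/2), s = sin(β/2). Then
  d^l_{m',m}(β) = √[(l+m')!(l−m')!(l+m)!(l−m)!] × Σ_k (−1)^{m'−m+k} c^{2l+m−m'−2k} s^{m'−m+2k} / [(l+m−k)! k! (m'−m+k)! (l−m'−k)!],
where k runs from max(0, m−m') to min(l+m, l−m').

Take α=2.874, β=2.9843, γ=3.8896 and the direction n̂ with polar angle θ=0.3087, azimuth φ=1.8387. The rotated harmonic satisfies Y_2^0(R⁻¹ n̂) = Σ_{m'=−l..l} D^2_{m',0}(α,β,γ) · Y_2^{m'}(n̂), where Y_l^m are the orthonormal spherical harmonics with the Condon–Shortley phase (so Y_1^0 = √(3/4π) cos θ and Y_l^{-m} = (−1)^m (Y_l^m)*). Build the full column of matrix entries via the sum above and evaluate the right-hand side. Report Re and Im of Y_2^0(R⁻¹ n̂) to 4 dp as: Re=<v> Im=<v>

Re=0.4797 Im=0.0000

Need the full column D^2_{m',0} for m'=−2..2 at α=2.8740, β=2.9843, γ=3.8896.
cos(β/2)=0.078565, sin(β/2)=0.996909
d^2_{-2,0}: single k=2 term ⇒ +0.015026;  D = +0.012925-0.007663i
d^2_{-1,0}: k∈[1..2] ⇒ +0.001184 -0.190666 = -0.189482;  D = +0.182738-0.050101i
d^2_{0,0}: k∈[0..2] ⇒ +0.000038 -0.024538 +0.987693 = +0.963194;  D = +0.963194+0.000000i
d^2_{1,0}: k∈[0..1] ⇒ -0.001184 +0.190666 = +0.189482;  D = -0.182738-0.050101i
d^2_{2,0}: single k=0 term ⇒ +0.015026;  D = +0.012925+0.007663i
Y_2^{m'}(θ=0.3087,φ=1.8387) and Σ D·Y over m':
  (+0.0129-0.0077i)·(-0.0307+0.0182i)  (+0.1827-0.0501i)·(-0.0592-0.2156i)  (+0.9632+0.0000i)·(+0.5434+0.0000i)  (-0.1827-0.0501i)·(+0.0592-0.2156i)  (+0.0129+0.0077i)·(-0.0307-0.0182i)
Y_2^0(R⁻¹ n̂) = +0.479687+0.000000i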